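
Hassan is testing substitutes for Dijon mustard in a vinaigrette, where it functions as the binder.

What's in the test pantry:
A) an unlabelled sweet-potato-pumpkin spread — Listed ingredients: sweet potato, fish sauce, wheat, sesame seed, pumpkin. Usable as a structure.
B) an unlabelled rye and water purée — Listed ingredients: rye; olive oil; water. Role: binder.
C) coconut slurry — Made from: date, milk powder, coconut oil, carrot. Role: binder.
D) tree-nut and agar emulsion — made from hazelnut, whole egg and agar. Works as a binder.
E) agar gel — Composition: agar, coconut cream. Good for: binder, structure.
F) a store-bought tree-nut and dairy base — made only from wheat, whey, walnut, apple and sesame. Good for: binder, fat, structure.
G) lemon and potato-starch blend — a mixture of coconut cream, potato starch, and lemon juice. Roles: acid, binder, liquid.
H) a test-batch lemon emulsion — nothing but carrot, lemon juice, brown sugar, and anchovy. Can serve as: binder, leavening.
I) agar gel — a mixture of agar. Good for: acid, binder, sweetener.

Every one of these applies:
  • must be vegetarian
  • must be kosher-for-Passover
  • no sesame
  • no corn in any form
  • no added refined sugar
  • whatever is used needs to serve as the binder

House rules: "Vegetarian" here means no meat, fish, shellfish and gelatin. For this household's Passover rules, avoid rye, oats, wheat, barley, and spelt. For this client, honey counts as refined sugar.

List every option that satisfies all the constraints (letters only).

A: not usable as a binder; has fish sauce, so not vegetarian (and 2 more) — out
B: has rye, so not kosher-for-Passover — out
C: works as a binder, no-added-sugar, kosher-for-Passover — keep
D: only whole egg, hazelnut and agar; none excluded — keep
E: all constraints satisfied — keep
F: has wheat, so not kosher-for-Passover; has sesame, so not sesame-free — no
G: only coconut cream, lemon juice, and potato starch; none excluded — keep
H: has anchovy, so not vegetarian; has brown sugar, so not no-added-sugar — no
I: vegetarian, no-added-sugar — keep

C, D, E, G, I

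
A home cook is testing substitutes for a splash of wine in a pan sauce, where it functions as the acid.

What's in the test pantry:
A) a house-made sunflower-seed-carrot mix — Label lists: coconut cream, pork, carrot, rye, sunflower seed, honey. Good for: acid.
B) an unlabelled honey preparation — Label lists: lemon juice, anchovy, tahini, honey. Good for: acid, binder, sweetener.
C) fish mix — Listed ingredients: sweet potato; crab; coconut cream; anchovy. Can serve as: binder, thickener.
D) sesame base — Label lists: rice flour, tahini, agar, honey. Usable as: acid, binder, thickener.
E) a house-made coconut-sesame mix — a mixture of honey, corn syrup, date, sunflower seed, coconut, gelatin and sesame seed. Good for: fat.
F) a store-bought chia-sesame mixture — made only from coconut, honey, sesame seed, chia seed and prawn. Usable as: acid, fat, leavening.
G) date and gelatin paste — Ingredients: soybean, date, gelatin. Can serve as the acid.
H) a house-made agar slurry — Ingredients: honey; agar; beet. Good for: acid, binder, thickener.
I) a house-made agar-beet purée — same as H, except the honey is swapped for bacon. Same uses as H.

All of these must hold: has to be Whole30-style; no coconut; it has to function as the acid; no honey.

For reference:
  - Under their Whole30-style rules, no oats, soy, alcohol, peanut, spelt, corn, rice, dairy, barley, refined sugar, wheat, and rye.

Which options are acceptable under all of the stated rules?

I

A: has rye, so not Whole30-style; has honey, so not honey-free (and 1 more) — no
B: has honey, so not honey-free — no
C: not usable as an acid; has coconut cream, so not coconut-free — out
D: has rice flour, so not Whole30-style; has honey, so not honey-free — no
E: not usable as an acid; has corn syrup, so not Whole30-style (and 2 more) — out
F: has honey, so not honey-free; has coconut, so not coconut-free — no
G: has soybean, so not Whole30-style — reject
H: has honey, so not honey-free — no
I: all constraints satisfied — keep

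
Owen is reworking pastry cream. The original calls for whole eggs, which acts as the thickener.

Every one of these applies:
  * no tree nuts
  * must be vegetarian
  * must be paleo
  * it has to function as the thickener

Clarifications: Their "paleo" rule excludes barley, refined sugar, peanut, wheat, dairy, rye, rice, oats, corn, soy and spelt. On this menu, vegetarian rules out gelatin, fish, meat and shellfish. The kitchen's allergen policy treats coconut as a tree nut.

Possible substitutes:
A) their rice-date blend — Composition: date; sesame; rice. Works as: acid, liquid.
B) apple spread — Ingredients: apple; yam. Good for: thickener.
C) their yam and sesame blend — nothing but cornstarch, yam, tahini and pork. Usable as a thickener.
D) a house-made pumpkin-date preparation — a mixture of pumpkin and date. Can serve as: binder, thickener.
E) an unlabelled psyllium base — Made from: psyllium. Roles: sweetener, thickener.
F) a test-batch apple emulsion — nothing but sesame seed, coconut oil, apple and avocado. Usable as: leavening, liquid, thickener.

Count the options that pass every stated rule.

3

A: not usable as a thickener; has rice, so not paleo — no
B: paleo, vegetarian — keep
C: has cornstarch, so not paleo; has pork, so not vegetarian — out
D: only date and pumpkin; none excluded — keep
E: paleo, vegetarian — valid
F: has coconut oil, so not tree-nut-free — out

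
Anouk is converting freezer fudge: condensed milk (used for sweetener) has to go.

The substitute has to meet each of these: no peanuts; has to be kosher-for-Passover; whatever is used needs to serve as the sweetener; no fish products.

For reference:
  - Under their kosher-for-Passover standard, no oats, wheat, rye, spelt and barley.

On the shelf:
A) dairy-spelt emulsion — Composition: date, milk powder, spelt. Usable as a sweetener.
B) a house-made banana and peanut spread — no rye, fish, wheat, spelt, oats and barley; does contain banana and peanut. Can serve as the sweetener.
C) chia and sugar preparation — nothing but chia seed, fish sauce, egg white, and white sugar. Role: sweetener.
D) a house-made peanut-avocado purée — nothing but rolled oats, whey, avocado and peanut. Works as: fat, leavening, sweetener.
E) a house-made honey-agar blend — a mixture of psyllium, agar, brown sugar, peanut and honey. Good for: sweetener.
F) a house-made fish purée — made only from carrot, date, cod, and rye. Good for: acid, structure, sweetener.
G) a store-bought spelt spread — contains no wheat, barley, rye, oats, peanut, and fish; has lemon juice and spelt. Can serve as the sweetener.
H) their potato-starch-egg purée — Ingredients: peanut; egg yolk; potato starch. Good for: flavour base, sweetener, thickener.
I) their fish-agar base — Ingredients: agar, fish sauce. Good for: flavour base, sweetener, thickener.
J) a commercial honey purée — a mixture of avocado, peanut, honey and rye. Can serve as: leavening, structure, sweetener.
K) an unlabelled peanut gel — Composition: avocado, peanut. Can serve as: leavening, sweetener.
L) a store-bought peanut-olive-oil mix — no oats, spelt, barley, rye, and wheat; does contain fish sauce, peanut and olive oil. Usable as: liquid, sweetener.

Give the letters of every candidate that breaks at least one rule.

A: has spelt, so not kosher-for-Passover — out
B: has peanut, so not peanut-free — reject
C: has fish sauce, so not fish-free — reject
D: has rolled oats, so not kosher-for-Passover; has peanut, so not peanut-free — no
E: has peanut, so not peanut-free — out
F: has rye, so not kosher-for-Passover; has cod, so not fish-free — no
G: has spelt, so not kosher-for-Passover — out
H: has peanut, so not peanut-free — out
I: has fish sauce, so not fish-free — out
J: has rye, so not kosher-for-Passover; has peanut, so not peanut-free — no
K: has peanut, so not peanut-free — no
L: has peanut, so not peanut-free; has fish sauce, so not fish-free — reject

A, B, C, D, E, F, G, H, I, J, K, L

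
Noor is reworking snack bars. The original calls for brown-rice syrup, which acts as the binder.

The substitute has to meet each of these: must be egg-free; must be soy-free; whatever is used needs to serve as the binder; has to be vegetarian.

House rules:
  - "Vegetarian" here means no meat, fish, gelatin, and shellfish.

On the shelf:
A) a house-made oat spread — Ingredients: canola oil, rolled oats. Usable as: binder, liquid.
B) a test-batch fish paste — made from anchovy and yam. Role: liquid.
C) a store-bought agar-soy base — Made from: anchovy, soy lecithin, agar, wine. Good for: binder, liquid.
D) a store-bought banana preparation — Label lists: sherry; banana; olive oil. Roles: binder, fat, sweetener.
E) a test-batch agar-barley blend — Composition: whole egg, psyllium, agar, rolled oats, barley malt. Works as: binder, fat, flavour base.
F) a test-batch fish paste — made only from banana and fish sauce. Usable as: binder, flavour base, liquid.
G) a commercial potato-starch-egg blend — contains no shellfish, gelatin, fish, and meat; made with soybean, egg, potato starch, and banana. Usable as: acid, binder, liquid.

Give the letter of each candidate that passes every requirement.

A: works as a binder, vegetarian, no soy — OK
B: not usable as a binder; has anchovy, so not vegetarian — out
C: has anchovy, so not vegetarian; has soy lecithin, so not soy-free — reject
D: nothing on the exclusion list — keep
E: has whole egg, so not egg-free — out
F: has fish sauce, so not vegetarian — reject
G: has soybean, so not soy-free; has egg, so not egg-free — no

A, D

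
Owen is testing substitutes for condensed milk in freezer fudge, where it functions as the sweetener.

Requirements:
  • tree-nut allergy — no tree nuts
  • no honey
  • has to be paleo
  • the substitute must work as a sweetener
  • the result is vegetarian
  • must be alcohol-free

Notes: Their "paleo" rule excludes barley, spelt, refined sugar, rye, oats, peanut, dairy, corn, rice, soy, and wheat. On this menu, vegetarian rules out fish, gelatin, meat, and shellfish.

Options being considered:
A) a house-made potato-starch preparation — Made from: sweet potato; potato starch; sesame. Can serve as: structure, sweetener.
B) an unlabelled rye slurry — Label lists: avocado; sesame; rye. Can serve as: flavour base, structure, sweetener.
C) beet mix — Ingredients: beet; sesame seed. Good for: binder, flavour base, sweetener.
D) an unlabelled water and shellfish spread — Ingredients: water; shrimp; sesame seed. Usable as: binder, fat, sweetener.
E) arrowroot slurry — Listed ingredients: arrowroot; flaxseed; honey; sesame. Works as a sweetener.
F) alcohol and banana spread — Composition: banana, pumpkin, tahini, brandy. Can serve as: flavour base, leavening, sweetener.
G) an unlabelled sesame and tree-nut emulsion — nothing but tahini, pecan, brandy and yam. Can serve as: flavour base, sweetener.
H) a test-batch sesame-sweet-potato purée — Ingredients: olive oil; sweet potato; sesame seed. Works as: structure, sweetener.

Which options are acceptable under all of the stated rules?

A: all constraints satisfied — valid
B: has rye, so not paleo — out
C: only sesame seed and beet; none excluded — valid
D: has shrimp, so not vegetarian — out
E: has honey, so not honey-free — out
F: has brandy, so not alcohol-free — out
G: has brandy, so not alcohol-free; has pecan, so not tree-nut-free — reject
H: only sesame seed, sweet potato and olive oil; none excluded — OK

A, C, H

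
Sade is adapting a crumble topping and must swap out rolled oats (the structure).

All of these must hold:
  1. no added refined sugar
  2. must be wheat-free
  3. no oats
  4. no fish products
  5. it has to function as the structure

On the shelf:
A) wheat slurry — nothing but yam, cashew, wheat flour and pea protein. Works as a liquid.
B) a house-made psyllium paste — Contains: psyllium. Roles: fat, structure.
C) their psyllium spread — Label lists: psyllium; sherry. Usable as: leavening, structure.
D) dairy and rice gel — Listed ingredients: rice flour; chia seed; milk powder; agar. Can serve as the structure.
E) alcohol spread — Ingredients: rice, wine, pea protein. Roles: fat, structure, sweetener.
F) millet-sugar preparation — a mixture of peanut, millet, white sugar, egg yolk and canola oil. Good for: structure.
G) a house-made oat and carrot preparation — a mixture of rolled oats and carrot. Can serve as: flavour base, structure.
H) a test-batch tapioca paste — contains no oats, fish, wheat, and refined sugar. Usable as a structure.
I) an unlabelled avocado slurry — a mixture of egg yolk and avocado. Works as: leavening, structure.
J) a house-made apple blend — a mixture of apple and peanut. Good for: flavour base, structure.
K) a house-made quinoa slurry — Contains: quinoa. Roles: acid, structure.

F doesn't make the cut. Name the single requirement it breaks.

no-added-sugar

usable as a structure: satisfied
wheat-free: satisfied
no-added-sugar: has white sugar — fails
oat-free: satisfied
fish-free: satisfied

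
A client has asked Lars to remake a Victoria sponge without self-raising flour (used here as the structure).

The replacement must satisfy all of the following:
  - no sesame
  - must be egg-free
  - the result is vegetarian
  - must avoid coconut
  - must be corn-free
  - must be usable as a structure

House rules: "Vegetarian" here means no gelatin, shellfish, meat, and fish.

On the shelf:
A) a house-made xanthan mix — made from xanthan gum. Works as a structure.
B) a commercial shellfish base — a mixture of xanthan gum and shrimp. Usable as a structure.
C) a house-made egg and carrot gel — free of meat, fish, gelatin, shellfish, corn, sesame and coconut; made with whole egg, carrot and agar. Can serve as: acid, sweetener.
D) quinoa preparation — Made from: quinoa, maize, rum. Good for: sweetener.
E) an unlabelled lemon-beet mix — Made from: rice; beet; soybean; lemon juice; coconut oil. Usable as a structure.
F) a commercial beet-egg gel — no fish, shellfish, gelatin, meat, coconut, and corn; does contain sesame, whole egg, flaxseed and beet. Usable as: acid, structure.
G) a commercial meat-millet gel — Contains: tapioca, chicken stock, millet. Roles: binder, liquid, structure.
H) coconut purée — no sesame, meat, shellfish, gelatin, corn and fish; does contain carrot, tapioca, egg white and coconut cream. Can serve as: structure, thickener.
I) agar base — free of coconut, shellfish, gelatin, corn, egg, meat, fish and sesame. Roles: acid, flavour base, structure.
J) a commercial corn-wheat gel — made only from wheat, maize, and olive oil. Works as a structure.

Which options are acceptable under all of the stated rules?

A: only xanthan gum; none excluded — valid
B: has shrimp, so not vegetarian — no
C: not usable as a structure; has whole egg, so not egg-free — out
D: not usable as a structure; has maize, so not corn-free — reject
E: has coconut oil, so not coconut-free — no
F: has whole egg, so not egg-free; has sesame, so not sesame-free — reject
G: has chicken stock, so not vegetarian — reject
H: has egg white, so not egg-free; has coconut cream, so not coconut-free — out
I: works as a structure, no sesame, no coconut — keep
J: has maize, so not corn-free — no

A, I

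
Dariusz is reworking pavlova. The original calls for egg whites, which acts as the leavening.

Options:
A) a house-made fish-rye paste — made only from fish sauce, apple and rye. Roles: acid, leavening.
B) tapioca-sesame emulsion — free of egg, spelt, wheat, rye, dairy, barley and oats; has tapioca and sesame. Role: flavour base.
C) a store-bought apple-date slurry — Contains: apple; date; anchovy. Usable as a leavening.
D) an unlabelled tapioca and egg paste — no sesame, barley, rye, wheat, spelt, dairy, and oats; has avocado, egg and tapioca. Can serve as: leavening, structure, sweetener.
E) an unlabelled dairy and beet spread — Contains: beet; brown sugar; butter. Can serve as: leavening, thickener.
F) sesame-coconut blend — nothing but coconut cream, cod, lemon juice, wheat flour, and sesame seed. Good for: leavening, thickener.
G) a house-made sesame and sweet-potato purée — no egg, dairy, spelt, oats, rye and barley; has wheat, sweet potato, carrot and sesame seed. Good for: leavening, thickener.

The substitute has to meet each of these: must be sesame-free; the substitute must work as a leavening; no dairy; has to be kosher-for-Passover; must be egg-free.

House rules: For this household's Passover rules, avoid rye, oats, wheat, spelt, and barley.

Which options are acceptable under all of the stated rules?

C

A: has rye, so not kosher-for-Passover — reject
B: not usable as a leavening; has sesame, so not sesame-free — reject
C: only anchovy, date and apple; none excluded — valid
D: has egg, so not egg-free — out
E: has butter, so not dairy-free — no
F: has wheat flour, so not kosher-for-Passover; has sesame seed, so not sesame-free — out
G: has wheat, so not kosher-for-Passover; has sesame seed, so not sesame-free — reject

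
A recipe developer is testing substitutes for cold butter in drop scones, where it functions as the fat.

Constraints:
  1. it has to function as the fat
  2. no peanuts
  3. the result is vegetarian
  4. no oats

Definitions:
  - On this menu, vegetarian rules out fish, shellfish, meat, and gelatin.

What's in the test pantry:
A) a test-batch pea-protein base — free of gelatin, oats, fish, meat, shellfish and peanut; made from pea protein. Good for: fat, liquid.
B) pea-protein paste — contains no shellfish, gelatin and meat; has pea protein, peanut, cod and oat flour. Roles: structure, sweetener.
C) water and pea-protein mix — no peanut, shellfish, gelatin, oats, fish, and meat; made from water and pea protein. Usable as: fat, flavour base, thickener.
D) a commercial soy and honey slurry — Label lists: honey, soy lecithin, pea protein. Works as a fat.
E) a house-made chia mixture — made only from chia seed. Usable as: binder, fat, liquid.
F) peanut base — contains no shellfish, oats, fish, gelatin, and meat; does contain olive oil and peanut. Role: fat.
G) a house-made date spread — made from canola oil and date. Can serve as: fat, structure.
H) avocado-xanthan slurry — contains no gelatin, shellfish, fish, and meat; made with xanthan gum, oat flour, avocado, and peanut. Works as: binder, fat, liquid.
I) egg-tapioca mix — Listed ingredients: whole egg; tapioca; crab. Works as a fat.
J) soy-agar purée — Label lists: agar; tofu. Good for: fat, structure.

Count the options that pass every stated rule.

6

A: nothing on the exclusion list — OK
B: not usable as a fat; has cod, so not vegetarian (and 2 more) — out
C: works as a fat, vegetarian, no peanut — valid
D: only honey, soy lecithin and pea protein; none excluded — keep
E: no peanut, vegetarian — keep
F: has peanut, so not peanut-free — no
G: every rule checks out — keep
H: has peanut, so not peanut-free; has oat flour, so not oat-free — reject
I: has crab, so not vegetarian — reject
J: every rule checks out — valid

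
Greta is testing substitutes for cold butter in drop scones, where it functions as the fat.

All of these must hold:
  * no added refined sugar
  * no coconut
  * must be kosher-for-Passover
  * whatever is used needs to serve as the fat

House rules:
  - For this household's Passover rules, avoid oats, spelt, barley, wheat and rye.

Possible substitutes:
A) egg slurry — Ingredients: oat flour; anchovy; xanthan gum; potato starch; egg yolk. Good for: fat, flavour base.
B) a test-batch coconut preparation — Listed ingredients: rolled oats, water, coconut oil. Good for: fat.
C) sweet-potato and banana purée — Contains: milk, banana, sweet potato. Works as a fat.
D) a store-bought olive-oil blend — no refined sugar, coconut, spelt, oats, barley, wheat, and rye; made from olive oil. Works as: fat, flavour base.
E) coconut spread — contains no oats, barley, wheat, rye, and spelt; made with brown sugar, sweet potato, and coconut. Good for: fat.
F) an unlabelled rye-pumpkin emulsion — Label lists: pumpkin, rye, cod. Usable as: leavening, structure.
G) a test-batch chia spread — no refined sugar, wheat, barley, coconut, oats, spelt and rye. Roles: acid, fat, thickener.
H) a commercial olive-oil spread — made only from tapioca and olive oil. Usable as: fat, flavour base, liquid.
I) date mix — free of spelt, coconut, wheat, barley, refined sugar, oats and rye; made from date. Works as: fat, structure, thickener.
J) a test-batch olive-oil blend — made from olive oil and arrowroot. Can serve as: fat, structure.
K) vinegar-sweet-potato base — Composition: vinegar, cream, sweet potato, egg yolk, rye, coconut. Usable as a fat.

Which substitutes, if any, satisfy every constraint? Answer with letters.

A: has oat flour, so not kosher-for-Passover — reject
B: has rolled oats, so not kosher-for-Passover; has coconut oil, so not coconut-free — reject
C: nothing on the exclusion list — keep
D: all constraints satisfied — OK
E: has coconut, so not coconut-free; has brown sugar, so not no-added-sugar — out
F: not usable as a fat; has rye, so not kosher-for-Passover — out
G: kosher-for-Passover, no coconut — OK
H: kosher-for-Passover, no refined sugar — keep
I: all constraints satisfied — OK
J: works as a fat, no refined sugar, kosher-for-Passover — valid
K: has rye, so not kosher-for-Passover; has coconut, so not coconut-free — no

C, D, G, H, I, J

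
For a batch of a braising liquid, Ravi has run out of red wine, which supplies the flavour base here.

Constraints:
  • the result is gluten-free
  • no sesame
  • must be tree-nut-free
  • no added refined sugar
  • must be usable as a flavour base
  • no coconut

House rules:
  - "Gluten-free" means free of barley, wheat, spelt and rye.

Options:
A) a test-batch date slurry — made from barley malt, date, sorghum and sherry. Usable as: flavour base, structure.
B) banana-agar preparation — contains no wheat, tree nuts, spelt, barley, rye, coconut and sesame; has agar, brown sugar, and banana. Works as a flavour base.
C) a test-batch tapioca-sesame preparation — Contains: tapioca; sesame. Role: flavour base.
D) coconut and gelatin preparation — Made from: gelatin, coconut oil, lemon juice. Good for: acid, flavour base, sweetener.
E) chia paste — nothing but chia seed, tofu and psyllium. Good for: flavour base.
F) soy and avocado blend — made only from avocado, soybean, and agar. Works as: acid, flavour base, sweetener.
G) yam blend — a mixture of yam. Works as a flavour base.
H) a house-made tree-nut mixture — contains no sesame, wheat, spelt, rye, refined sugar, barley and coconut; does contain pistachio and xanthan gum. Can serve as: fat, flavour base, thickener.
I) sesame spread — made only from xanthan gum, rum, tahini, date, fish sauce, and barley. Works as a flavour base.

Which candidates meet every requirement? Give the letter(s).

A: has barley malt, so not gluten-free — out
B: has brown sugar, so not no-added-sugar — no
C: has sesame, so not sesame-free — reject
D: has coconut oil, so not coconut-free — no
E: only tofu, psyllium and chia seed; none excluded — OK
F: works as a flavour base, gluten-free, no refined sugar — OK
G: nothing on the exclusion list — valid
H: has pistachio, so not tree-nut-free — out
I: has barley, so not gluten-free; has tahini, so not sesame-free — out

E, F, G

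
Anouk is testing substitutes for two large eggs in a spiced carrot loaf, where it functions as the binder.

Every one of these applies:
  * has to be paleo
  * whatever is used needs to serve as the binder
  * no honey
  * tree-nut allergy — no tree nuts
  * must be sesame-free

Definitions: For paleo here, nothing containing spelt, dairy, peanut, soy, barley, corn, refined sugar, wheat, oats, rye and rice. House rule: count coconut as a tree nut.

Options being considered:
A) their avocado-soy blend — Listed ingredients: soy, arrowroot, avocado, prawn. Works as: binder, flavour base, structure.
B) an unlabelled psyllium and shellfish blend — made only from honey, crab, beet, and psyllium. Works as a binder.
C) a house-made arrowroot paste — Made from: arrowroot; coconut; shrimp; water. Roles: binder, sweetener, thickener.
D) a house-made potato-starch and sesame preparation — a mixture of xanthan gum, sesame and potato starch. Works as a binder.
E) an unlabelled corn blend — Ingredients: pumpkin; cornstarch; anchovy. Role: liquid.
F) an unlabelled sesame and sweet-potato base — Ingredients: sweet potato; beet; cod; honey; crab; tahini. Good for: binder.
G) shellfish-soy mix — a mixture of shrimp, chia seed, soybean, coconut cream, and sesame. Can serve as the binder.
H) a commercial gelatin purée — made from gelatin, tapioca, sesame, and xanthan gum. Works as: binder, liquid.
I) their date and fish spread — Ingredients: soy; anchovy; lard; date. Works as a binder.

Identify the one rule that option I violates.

usable as a binder: satisfied
paleo: has soy — fails
honey-free: satisfied
tree-nut-free: satisfied
sesame-free: satisfied

paleo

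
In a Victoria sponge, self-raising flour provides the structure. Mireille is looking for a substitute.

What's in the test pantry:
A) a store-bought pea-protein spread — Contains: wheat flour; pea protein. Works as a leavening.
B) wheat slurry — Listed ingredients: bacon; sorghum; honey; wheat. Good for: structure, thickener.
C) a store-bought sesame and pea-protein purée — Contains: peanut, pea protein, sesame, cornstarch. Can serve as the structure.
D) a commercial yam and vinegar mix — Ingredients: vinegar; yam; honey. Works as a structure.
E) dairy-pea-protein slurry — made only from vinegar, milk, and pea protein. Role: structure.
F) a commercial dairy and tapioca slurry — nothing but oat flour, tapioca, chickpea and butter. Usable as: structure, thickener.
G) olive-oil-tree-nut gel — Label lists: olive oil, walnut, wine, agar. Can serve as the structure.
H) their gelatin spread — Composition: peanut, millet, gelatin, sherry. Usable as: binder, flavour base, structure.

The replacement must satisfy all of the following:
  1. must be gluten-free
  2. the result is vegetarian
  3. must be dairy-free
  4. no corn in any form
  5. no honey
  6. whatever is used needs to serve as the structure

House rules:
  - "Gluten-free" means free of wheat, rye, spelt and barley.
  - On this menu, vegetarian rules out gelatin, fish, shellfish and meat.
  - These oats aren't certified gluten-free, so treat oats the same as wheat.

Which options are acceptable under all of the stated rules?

G

A: not usable as a structure; has wheat flour, so not gluten-free — out
B: has wheat, so not gluten-free; has bacon, so not vegetarian (and 1 more) — out
C: has cornstarch, so not corn-free — out
D: has honey, so not honey-free — no
E: has milk, so not dairy-free — no
F: has oat flour, so not gluten-free; has butter, so not dairy-free — reject
G: wine and walnut etc. — none of it excluded — OK
H: has gelatin, so not vegetarian — out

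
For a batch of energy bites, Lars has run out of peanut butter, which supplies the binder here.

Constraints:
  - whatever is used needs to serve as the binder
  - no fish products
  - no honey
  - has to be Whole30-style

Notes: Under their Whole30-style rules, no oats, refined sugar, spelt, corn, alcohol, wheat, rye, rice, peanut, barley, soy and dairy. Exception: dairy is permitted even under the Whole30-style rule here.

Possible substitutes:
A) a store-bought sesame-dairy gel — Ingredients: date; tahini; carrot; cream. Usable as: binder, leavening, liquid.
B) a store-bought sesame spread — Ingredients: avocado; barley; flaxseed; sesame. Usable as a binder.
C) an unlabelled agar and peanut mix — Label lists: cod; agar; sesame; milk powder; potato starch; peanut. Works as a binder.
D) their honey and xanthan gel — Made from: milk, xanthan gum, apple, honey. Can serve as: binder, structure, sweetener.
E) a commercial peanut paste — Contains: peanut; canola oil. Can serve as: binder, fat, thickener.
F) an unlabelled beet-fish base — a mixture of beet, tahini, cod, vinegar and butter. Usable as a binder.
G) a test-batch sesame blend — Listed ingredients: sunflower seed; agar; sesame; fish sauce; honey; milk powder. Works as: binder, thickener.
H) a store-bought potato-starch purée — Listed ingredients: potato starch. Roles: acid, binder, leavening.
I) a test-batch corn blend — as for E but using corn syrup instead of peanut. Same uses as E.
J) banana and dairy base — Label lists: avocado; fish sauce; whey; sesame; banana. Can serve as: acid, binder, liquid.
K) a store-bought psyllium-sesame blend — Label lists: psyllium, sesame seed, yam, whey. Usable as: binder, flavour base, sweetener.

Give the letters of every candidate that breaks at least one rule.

B, C, D, E, F, G, I, J

A: dairy is permitted under the Whole30-style carve-out; nothing else excluded — OK
B: has barley, so not Whole30-style — reject
C: has peanut, so not Whole30-style; has cod, so not fish-free — out
D: has honey, so not honey-free — out
E: has peanut, so not Whole30-style — no
F: has cod, so not fish-free — reject
G: has fish sauce, so not fish-free; has honey, so not honey-free — out
H: only potato starch; none excluded — keep
I: has corn syrup, so not Whole30-style — out
J: has fish sauce, so not fish-free — out
K: dairy is permitted under the Whole30-style carve-out; nothing else excluded — OK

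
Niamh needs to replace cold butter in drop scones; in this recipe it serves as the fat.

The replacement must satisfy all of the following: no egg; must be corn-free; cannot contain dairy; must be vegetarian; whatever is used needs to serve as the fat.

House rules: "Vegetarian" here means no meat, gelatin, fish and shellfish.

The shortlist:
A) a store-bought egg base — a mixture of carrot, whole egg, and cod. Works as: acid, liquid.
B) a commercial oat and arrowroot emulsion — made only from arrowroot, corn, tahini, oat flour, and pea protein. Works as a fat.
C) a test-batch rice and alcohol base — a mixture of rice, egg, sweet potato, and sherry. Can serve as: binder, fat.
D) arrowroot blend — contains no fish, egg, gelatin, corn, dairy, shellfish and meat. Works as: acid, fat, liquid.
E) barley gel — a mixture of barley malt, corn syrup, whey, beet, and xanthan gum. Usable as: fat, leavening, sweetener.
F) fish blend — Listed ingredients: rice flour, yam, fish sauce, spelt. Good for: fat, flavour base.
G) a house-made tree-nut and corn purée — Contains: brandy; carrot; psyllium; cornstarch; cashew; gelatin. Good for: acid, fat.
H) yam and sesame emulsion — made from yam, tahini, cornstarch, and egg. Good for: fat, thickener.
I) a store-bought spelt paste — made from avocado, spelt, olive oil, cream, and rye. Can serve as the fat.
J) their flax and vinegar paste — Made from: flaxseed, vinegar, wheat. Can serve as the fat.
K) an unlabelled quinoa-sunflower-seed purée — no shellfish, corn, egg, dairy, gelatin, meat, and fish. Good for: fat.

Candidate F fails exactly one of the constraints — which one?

vegetarian

usable as a fat: satisfied
vegetarian: has fish sauce — fails
corn-free: satisfied
egg-free: satisfied
dairy-free: satisfied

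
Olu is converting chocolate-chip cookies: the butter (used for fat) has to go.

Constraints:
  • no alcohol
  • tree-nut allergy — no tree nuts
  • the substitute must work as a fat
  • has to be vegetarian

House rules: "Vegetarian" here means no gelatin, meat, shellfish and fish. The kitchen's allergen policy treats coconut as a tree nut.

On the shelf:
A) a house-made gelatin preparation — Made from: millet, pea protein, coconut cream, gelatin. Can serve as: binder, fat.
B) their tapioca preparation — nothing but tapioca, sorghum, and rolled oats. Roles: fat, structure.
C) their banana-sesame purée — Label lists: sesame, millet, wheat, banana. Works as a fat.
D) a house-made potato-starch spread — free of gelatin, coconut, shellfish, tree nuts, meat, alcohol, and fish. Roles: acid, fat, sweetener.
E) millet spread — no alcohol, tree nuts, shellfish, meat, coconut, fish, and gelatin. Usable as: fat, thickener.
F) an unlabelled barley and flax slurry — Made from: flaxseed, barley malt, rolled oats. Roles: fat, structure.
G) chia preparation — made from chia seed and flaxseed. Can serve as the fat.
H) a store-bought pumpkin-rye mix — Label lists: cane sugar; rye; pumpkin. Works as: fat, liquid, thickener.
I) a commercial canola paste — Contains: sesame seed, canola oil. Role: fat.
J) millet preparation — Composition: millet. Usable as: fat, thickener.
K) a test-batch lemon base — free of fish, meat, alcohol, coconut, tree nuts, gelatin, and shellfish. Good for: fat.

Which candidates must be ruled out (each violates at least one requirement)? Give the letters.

A

A: has gelatin, so not vegetarian; has coconut cream, so not tree-nut-free — out
B: every rule checks out — keep
C: all constraints satisfied — valid
D: works as a fat, vegetarian, no alcohol — OK
E: every rule checks out — OK
F: only barley malt, rolled oats, and flaxseed; none excluded — OK
G: all constraints satisfied — keep
H: only rye, cane sugar, and pumpkin; none excluded — valid
I: only sesame seed and canola oil; none excluded — keep
J: every rule checks out — OK
K: no alcohol, vegetarian — keep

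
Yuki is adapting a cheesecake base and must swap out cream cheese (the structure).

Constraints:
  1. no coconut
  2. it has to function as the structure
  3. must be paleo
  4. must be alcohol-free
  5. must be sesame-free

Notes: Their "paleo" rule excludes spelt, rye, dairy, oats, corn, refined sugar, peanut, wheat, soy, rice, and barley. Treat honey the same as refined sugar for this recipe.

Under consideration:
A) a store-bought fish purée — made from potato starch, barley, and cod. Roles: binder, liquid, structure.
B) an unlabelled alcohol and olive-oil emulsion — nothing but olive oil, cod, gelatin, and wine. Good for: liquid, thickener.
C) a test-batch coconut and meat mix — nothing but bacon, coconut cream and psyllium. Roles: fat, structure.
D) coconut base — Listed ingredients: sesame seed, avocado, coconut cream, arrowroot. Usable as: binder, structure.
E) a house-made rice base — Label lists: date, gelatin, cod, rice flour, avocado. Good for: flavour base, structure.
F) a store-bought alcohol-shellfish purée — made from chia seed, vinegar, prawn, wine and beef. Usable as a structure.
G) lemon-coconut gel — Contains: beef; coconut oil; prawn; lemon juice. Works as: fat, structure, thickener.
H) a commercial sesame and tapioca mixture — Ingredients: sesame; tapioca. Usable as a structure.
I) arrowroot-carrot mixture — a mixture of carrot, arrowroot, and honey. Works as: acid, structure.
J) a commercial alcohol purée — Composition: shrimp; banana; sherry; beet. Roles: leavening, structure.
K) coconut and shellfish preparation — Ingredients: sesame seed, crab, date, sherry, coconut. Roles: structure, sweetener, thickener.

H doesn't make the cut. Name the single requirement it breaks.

sesame-free

usable as a structure: satisfied
paleo: satisfied
alcohol-free: satisfied
coconut-free: satisfied
sesame-free: has sesame — fails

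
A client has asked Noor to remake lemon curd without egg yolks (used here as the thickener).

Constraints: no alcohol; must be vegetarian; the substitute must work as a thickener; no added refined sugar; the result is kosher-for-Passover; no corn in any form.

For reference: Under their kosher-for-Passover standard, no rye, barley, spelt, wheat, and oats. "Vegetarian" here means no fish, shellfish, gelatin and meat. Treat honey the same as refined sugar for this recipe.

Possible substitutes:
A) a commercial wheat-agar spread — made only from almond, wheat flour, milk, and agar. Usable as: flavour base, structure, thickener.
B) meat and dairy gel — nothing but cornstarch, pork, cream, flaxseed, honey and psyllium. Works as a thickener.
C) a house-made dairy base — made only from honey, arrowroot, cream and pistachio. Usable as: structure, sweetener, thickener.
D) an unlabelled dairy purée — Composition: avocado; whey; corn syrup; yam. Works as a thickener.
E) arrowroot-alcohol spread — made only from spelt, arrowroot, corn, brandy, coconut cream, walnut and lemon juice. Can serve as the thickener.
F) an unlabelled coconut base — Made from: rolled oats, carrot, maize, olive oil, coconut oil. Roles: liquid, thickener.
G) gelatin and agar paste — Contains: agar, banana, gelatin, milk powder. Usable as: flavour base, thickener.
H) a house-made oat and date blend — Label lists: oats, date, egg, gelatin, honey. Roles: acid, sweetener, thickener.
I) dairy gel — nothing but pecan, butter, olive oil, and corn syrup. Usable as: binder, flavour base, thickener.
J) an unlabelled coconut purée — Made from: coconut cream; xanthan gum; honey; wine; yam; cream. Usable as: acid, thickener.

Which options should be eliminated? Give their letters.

A: has wheat flour, so not kosher-for-Passover — out
B: has pork, so not vegetarian; has honey, so not no-added-sugar (and 1 more) — reject
C: has honey, so not no-added-sugar — reject
D: has corn syrup, so not corn-free — reject
E: has spelt, so not kosher-for-Passover; has corn, so not corn-free (and 1 more) — reject
F: has rolled oats, so not kosher-for-Passover; has maize, so not corn-free — reject
G: has gelatin, so not vegetarian — reject
H: has oats, so not kosher-for-Passover; has gelatin, so not vegetarian (and 1 more) — no
I: has corn syrup, so not corn-free — no
J: has honey, so not no-added-sugar; has wine, so not alcohol-free — reject

A, B, C, D, E, F, G, H, I, J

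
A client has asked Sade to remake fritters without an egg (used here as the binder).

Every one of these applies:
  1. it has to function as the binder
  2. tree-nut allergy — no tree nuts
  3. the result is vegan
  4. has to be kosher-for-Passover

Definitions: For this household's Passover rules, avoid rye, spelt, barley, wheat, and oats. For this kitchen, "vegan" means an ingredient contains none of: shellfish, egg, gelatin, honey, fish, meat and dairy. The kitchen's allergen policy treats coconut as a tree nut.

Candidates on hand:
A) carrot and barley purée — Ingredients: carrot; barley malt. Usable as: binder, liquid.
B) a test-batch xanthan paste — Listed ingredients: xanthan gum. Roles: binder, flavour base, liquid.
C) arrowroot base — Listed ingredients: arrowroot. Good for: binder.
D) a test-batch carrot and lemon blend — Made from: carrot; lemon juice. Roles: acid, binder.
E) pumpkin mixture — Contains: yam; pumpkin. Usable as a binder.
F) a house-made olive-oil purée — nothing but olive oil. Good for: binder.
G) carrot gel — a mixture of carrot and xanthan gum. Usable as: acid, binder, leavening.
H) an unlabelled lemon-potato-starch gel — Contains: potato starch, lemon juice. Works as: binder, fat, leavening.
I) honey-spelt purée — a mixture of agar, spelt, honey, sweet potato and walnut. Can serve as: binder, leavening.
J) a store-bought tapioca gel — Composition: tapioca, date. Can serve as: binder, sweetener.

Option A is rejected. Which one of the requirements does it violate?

usable as a binder: satisfied
kosher-for-Passover: has barley malt — fails
vegan: satisfied
tree-nut-free: satisfied

kosher-for-Passover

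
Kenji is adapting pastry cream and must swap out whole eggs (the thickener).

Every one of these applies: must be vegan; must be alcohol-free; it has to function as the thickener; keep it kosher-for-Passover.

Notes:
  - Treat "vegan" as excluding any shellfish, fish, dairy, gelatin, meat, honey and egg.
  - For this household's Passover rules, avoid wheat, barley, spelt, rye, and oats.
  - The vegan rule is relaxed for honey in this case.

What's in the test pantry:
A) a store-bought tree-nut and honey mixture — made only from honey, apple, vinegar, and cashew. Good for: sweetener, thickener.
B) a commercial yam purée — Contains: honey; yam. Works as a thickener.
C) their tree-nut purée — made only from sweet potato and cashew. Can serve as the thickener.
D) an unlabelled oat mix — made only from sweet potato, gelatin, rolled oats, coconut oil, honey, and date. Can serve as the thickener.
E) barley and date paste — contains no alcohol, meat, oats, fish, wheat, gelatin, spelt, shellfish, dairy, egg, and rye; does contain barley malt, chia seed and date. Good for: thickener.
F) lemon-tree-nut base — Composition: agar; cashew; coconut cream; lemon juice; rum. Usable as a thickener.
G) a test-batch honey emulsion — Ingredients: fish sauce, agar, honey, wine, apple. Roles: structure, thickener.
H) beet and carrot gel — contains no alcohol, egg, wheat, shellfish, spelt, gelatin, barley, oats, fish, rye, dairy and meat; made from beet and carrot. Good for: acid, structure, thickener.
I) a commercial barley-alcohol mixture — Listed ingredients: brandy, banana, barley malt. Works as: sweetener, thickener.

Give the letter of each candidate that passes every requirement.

A, B, C, H

A: honey is permitted under the vegan carve-out; nothing else excluded — valid
B: honey is permitted under the vegan carve-out; nothing else excluded — OK
C: only cashew and sweet potato; none excluded — OK
D: has gelatin, so not vegan; has rolled oats, so not kosher-for-Passover — no
E: has barley malt, so not kosher-for-Passover — no
F: has rum, so not alcohol-free — reject
G: has fish sauce, so not vegan; has wine, so not alcohol-free — reject
H: works as a thickener, no alcohol, kosher-for-Passover — valid
I: has barley malt, so not kosher-for-Passover; has brandy, so not alcohol-free — reject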